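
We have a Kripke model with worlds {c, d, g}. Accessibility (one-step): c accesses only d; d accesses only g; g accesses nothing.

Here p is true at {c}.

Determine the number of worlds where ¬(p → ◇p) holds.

c: p → ◇p is F. ✓
d: p → ◇p is T. ✗
g: p → ◇p is T. ✗
Satisfying worlds: {c}.

1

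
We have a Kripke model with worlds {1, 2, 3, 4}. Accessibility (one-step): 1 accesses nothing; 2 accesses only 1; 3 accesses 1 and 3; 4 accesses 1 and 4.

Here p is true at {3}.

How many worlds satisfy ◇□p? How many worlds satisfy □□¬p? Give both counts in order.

3 and 3

For ◇□p:
1: no successors, so ◇□p fails. ✗
2: successors {1}; □p there: 1:T. ✓
3: successors {1, 3}; □p there: 1:T, 3:F. ✓
4: successors {1, 4}; □p there: 1:T, 4:F. ✓
— 3 worlds.
For □□¬p:
1: no successors, so □□¬p holds vacuously. ✓
2: successors {1}; □¬p there: 1:T. ✓
3: successors {1, 3}; □¬p there: 1:T, 3:F. ✗
4: successors {1, 4}; □¬p there: 1:T, 4:T. ✓
— 3 worlds.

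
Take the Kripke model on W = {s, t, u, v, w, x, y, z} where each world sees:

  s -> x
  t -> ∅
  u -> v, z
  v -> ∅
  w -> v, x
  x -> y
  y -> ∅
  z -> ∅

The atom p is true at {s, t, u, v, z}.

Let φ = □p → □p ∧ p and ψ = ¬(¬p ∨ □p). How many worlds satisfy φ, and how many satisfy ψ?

7 and 1

For □p → □p ∧ p:
s: □p is F, □p ∧ p is F. ✓
t: □p is T, □p ∧ p is T. ✓
u: □p is T, □p ∧ p is T. ✓
v: □p is T, □p ∧ p is T. ✓
w: □p is F, □p ∧ p is F. ✓
x: □p is F, □p ∧ p is F. ✓
y: □p is T, □p ∧ p is F. ✗
z: □p is T, □p ∧ p is T. ✓
— 7 worlds.
For ¬(¬p ∨ □p):
s: ¬p ∨ □p is F. ✓
t: ¬p ∨ □p is T. ✗
u: ¬p ∨ □p is T. ✗
v: ¬p ∨ □p is T. ✗
w: ¬p ∨ □p is T. ✗
x: ¬p ∨ □p is T. ✗
y: ¬p ∨ □p is T. ✗
z: ¬p ∨ □p is T. ✗
— 1 world.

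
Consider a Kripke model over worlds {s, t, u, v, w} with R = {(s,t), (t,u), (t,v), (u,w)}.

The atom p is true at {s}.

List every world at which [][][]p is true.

s: successors {t}; [][]p there: t:F. ✗
t: successors {u, v}; [][]p there: u:T, v:T. ✓
u: successors {w}; [][]p there: w:T. ✓
v: no successors, so [][][]p holds vacuously. ✓
w: no successors, so [][][]p holds vacuously. ✓

{t, u, v, w}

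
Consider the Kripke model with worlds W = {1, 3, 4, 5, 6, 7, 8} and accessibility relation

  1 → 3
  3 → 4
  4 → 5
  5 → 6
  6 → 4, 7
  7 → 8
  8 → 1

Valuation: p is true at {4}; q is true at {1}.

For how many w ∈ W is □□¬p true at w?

5

1: successors {3}; □¬p there: 3:F. ✗
3: successors {4}; □¬p there: 4:T. ✓
4: successors {5}; □¬p there: 5:T. ✓
5: successors {6}; □¬p there: 6:F. ✗
6: successors {4, 7}; □¬p there: 4:T, 7:T. ✓
7: successors {8}; □¬p there: 8:T. ✓
8: successors {1}; □¬p there: 1:T. ✓
Satisfying worlds: {3, 4, 6, 7, 8}.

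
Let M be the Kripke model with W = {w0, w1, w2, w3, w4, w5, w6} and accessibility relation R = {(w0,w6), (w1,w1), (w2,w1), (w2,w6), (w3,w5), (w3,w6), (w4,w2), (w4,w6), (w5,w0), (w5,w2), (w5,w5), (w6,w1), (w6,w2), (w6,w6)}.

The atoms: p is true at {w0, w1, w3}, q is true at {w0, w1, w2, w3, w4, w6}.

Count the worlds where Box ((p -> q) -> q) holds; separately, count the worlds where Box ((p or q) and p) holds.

For Box ((p -> q) -> q):
w0: successors {w6}; (p -> q) -> q there: w6:T. ✓
w1: successors {w1}; (p -> q) -> q there: w1:T. ✓
w2: successors {w1, w6}; (p -> q) -> q there: w1:T, w6:T. ✓
w3: successors {w5, w6}; (p -> q) -> q there: w5:F, w6:T. ✗
w4: successors {w2, w6}; (p -> q) -> q there: w2:T, w6:T. ✓
w5: successors {w0, w2, w5}; (p -> q) -> q there: w0:T, w2:T, w5:F. ✗
w6: successors {w1, w2, w6}; (p -> q) -> q there: w1:T, w2:T, w6:T. ✓
— 5 worlds.
For Box ((p or q) and p):
w0: successors {w6}; (p or q) and p there: w6:F. ✗
w1: successors {w1}; (p or q) and p there: w1:T. ✓
w2: successors {w1, w6}; (p or q) and p there: w1:T, w6:F. ✗
w3: successors {w5, w6}; (p or q) and p there: w5:F, w6:F. ✗
w4: successors {w2, w6}; (p or q) and p there: w2:F, w6:F. ✗
w5: successors {w0, w2, w5}; (p or q) and p there: w0:T, w2:F, w5:F. ✗
w6: successors {w1, w2, w6}; (p or q) and p there: w1:T, w2:F, w6:F. ✗
— 1 world.

5 and 1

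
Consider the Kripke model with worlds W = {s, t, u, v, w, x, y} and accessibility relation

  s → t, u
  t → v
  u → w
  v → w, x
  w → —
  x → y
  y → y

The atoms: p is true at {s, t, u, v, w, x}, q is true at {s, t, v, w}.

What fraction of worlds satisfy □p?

s: successors {t, u}; p there: t:T, u:T. ✓
t: successors {v}; p there: v:T. ✓
u: successors {w}; p there: w:T. ✓
v: successors {w, x}; p there: w:T, x:T. ✓
w: no successors, so □p holds vacuously. ✓
x: successors {y}; p there: y:F. ✗
y: successors {y}; p there: y:F. ✗
That's 5 of 7 worlds, so 5/7.

5/7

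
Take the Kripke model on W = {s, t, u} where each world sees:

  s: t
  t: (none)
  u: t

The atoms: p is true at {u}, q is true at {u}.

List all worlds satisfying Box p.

{t}

s: successors {t}; p there: t:F. ✗
t: no successors, so Box p holds vacuously. ✓
u: successors {t}; p there: t:F. ✗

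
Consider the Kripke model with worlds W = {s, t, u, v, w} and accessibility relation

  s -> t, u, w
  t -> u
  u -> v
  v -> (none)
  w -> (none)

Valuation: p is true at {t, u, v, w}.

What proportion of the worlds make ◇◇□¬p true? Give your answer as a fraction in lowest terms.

s: successors {t, u, w}; ◇□¬p there: t:F, u:T, w:F. ✓
t: successors {u}; ◇□¬p there: u:T. ✓
u: successors {v}; ◇□¬p there: v:F. ✗
v: no successors, so ◇◇□¬p fails. ✗
w: no successors, so ◇◇□¬p fails. ✗
That's 2 of 5 worlds, so 2/5.

2/5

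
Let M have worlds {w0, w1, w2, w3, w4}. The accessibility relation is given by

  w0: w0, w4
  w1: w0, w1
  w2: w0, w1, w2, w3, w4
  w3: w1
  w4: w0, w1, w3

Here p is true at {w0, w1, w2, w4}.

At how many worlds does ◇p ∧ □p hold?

w0: ◇p is T, □p is T. ✓
w1: ◇p is T, □p is T. ✓
w2: ◇p is T, □p is F. ✗
w3: ◇p is T, □p is T. ✓
w4: ◇p is T, □p is F. ✗
Satisfying worlds: {w0, w1, w3}.

3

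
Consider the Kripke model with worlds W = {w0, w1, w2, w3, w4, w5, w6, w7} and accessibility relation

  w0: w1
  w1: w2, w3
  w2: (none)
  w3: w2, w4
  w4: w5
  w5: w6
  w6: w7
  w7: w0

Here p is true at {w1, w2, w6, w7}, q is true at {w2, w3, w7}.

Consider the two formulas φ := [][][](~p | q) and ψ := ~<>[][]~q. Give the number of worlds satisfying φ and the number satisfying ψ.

6 and 4

For [][][](~p | q):
w0: successors {w1}; [][](~p | q) there: w1:T. ✓
w1: successors {w2, w3}; [][](~p | q) there: w2:T, w3:T. ✓
w2: no successors, so [][][](~p | q) holds vacuously. ✓
w3: successors {w2, w4}; [][](~p | q) there: w2:T, w4:F. ✗
w4: successors {w5}; [][](~p | q) there: w5:T. ✓
w5: successors {w6}; [][](~p | q) there: w6:T. ✓
w6: successors {w7}; [][](~p | q) there: w7:F. ✗
w7: successors {w0}; [][](~p | q) there: w0:T. ✓
— 6 worlds.
For ~<>[][]~q:
w0: <>[][]~q is F. ✓
w1: <>[][]~q is T. ✗
w2: <>[][]~q is F. ✓
w3: <>[][]~q is T. ✗
w4: <>[][]~q is F. ✓
w5: <>[][]~q is T. ✗
w6: <>[][]~q is T. ✗
w7: <>[][]~q is F. ✓
— 4 worlds.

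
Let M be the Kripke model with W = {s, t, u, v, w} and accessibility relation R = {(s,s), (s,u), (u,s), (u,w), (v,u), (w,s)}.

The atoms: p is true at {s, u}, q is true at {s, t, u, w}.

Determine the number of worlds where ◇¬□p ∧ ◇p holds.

2

s: ◇¬□p is T, ◇p is T. ✓
t: ◇¬□p is F, ◇p is F. ✗
u: ◇¬□p is F, ◇p is T. ✗
v: ◇¬□p is T, ◇p is T. ✓
w: ◇¬□p is F, ◇p is T. ✗
Satisfying worlds: {s, v}.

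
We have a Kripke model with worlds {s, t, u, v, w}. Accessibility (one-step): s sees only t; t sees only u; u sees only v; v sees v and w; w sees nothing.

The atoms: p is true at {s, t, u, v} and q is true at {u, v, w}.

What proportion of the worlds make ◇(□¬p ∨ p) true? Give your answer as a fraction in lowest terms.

4/5

s: successors {t}; □¬p ∨ p there: t:T. ✓
t: successors {u}; □¬p ∨ p there: u:T. ✓
u: successors {v}; □¬p ∨ p there: v:T. ✓
v: successors {v, w}; □¬p ∨ p there: v:T, w:T. ✓
w: no successors, so ◇(□¬p ∨ p) fails. ✗
That's 4 of 5 worlds, so 4/5.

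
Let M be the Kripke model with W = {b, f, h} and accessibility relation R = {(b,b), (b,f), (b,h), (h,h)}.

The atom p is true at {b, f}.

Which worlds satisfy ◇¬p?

b: successors {b, f, h}; ¬p there: b:F, f:F, h:T. ✓
f: no successors, so ◇¬p fails. ✗
h: successors {h}; ¬p there: h:T. ✓

{b, h}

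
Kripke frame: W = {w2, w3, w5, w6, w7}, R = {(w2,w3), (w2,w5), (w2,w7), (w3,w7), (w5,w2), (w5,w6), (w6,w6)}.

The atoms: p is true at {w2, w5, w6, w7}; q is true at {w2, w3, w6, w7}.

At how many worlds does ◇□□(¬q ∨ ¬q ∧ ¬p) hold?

2

w2: successors {w3, w5, w7}; □□(¬q ∨ ¬q ∧ ¬p) there: w3:T, w5:F, w7:T. ✓
w3: successors {w7}; □□(¬q ∨ ¬q ∧ ¬p) there: w7:T. ✓
w5: successors {w2, w6}; □□(¬q ∨ ¬q ∧ ¬p) there: w2:F, w6:F. ✗
w6: successors {w6}; □□(¬q ∨ ¬q ∧ ¬p) there: w6:F. ✗
w7: no successors, so ◇□□(¬q ∨ ¬q ∧ ¬p) fails. ✗
Satisfying worlds: {w2, w3}.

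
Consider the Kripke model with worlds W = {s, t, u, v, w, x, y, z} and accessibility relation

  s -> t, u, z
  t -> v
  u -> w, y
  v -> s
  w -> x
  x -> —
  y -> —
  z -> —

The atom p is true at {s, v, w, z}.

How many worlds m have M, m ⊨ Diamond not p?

s: successors {t, u, z}; not p there: t:T, u:T, z:F. ✓
t: successors {v}; not p there: v:F. ✗
u: successors {w, y}; not p there: w:F, y:T. ✓
v: successors {s}; not p there: s:F. ✗
w: successors {x}; not p there: x:T. ✓
x: no successors, so Diamond not p fails. ✗
y: no successors, so Diamond not p fails. ✗
z: no successors, so Diamond not p fails. ✗
Satisfying worlds: {s, u, w}.

3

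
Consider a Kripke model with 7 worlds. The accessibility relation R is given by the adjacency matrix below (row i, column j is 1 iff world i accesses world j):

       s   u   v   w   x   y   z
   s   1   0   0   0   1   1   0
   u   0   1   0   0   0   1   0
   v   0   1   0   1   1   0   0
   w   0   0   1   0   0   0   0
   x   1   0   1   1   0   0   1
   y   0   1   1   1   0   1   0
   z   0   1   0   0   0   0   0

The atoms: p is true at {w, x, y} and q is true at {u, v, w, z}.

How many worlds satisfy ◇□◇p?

s: successors {s, x, y}; □◇p there: s:T, x:F, y:F. ✓
u: successors {u, y}; □◇p there: u:T, y:F. ✓
v: successors {u, w, x}; □◇p there: u:T, w:T, x:F. ✓
w: successors {v}; □◇p there: v:F. ✗
x: successors {s, v, w, z}; □◇p there: s:T, v:F, w:T, z:T. ✓
y: successors {u, v, w, y}; □◇p there: u:T, v:F, w:T, y:F. ✓
z: successors {u}; □◇p there: u:T. ✓
Satisfying worlds: {s, u, v, x, y, z}.

6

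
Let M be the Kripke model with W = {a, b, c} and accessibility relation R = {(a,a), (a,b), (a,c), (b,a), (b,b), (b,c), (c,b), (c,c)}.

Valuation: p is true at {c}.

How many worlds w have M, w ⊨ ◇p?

a: successors {a, b, c}; p there: a:F, b:F, c:T. ✓
b: successors {a, b, c}; p there: a:F, b:F, c:T. ✓
c: successors {b, c}; p there: b:F, c:T. ✓
Satisfying worlds: {a, b, c}.

3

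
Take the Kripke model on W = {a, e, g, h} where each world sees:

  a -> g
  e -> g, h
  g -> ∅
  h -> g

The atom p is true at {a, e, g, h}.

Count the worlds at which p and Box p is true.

a: p is T, Box p is T. ✓
e: p is T, Box p is T. ✓
g: p is T, Box p is T. ✓
h: p is T, Box p is T. ✓
Satisfying worlds: {a, e, g, h}.

4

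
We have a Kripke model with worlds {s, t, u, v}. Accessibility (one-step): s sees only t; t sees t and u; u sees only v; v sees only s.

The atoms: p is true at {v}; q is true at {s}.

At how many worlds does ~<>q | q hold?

3

s: ~<>q is T, q is T. ✓
t: ~<>q is T, q is F. ✓
u: ~<>q is T, q is F. ✓
v: ~<>q is F, q is F. ✗
Satisfying worlds: {s, t, u}.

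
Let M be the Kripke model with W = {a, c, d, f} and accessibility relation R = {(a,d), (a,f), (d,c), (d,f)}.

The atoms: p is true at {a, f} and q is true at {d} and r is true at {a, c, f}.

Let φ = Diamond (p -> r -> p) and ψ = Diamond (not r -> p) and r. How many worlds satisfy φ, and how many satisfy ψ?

For Diamond (p -> r -> p):
a: successors {d, f}; p -> r -> p there: d:T, f:T. ✓
c: no successors, so Diamond (p -> r -> p) fails. ✗
d: successors {c, f}; p -> r -> p there: c:T, f:T. ✓
f: no successors, so Diamond (p -> r -> p) fails. ✗
— 2 worlds.
For Diamond (not r -> p) and r:
a: Diamond (not r -> p) is T, r is T. ✓
c: Diamond (not r -> p) is F, r is T. ✗
d: Diamond (not r -> p) is T, r is F. ✗
f: Diamond (not r -> p) is F, r is T. ✗
— 1 world.

2 and 1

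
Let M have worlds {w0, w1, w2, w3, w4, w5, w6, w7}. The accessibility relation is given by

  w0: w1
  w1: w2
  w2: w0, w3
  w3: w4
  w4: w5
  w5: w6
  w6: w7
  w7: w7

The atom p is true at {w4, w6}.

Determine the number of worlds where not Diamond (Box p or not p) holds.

w0: Diamond (Box p or not p) is T. ✗
w1: Diamond (Box p or not p) is T. ✗
w2: Diamond (Box p or not p) is T. ✗
w3: Diamond (Box p or not p) is F. ✓
w4: Diamond (Box p or not p) is T. ✗
w5: Diamond (Box p or not p) is F. ✓
w6: Diamond (Box p or not p) is T. ✗
w7: Diamond (Box p or not p) is T. ✗
Satisfying worlds: {w3, w5}.

2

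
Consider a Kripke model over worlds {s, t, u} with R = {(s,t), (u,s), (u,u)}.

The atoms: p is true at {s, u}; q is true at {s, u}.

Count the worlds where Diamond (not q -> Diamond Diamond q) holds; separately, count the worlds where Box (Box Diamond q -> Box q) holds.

1 and 3

For Diamond (not q -> Diamond Diamond q):
s: successors {t}; not q -> Diamond Diamond q there: t:F. ✗
t: no successors, so Diamond (not q -> Diamond Diamond q) fails. ✗
u: successors {s, u}; not q -> Diamond Diamond q there: s:T, u:T. ✓
— 1 world.
For Box (Box Diamond q -> Box q):
s: successors {t}; Box Diamond q -> Box q there: t:T. ✓
t: no successors, so Box (Box Diamond q -> Box q) holds vacuously. ✓
u: successors {s, u}; Box Diamond q -> Box q there: s:T, u:T. ✓
— 3 worlds.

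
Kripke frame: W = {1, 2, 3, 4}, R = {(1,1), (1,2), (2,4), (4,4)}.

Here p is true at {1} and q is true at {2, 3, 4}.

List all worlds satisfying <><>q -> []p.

{3}

1: <><>q is T, []p is F. ✗
2: <><>q is T, []p is F. ✗
3: <><>q is F, []p is T. ✓
4: <><>q is T, []p is F. ✗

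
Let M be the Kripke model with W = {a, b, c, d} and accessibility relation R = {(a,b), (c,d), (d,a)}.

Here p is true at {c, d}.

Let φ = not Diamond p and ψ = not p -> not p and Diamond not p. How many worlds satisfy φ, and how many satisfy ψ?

For not Diamond p:
a: Diamond p is F. ✓
b: Diamond p is F. ✓
c: Diamond p is T. ✗
d: Diamond p is F. ✓
— 3 worlds.
For not p -> not p and Diamond not p:
a: not p is T, not p and Diamond not p is T. ✓
b: not p is T, not p and Diamond not p is F. ✗
c: not p is F, not p and Diamond not p is F. ✓
d: not p is F, not p and Diamond not p is F. ✓
— 3 worlds.

3 and 3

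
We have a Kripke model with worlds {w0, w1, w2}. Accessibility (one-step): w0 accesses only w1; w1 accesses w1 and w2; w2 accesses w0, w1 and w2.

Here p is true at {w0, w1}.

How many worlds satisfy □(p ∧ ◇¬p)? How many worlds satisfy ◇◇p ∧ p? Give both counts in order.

1 and 2

For □(p ∧ ◇¬p):
w0: successors {w1}; p ∧ ◇¬p there: w1:T. ✓
w1: successors {w1, w2}; p ∧ ◇¬p there: w1:T, w2:F. ✗
w2: successors {w0, w1, w2}; p ∧ ◇¬p there: w0:F, w1:T, w2:F. ✗
— 1 world.
For ◇◇p ∧ p:
w0: ◇◇p is T, p is T. ✓
w1: ◇◇p is T, p is T. ✓
w2: ◇◇p is T, p is F. ✗
— 2 worlds.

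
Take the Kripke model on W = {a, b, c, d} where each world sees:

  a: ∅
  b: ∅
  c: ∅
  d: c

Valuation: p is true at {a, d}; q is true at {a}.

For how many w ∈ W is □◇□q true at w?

a: no successors, so □◇□q holds vacuously. ✓
b: no successors, so □◇□q holds vacuously. ✓
c: no successors, so □◇□q holds vacuously. ✓
d: successors {c}; ◇□q there: c:F. ✗
Satisfying worlds: {a, b, c}.

3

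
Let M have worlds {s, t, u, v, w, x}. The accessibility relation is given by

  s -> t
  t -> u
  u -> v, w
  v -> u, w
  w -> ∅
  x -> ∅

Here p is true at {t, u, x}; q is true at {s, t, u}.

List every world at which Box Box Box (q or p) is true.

s: successors {t}; Box Box (q or p) there: t:F. ✗
t: successors {u}; Box Box (q or p) there: u:F. ✗
u: successors {v, w}; Box Box (q or p) there: v:F, w:T. ✗
v: successors {u, w}; Box Box (q or p) there: u:F, w:T. ✗
w: no successors, so Box Box Box (q or p) holds vacuously. ✓
x: no successors, so Box Box Box (q or p) holds vacuously. ✓

{w, x}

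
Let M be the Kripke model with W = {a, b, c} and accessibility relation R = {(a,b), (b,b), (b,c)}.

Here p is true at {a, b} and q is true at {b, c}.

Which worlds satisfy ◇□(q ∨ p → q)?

{a, b}

a: successors {b}; □(q ∨ p → q) there: b:T. ✓
b: successors {b, c}; □(q ∨ p → q) there: b:T, c:T. ✓
c: no successors, so ◇□(q ∨ p → q) fails. ✗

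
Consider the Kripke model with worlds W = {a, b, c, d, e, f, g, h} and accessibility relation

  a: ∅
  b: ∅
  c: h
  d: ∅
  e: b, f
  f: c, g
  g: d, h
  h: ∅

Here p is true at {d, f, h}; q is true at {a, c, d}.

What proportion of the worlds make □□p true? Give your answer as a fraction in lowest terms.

a: no successors, so □□p holds vacuously. ✓
b: no successors, so □□p holds vacuously. ✓
c: successors {h}; □p there: h:T. ✓
d: no successors, so □□p holds vacuously. ✓
e: successors {b, f}; □p there: b:T, f:F. ✗
f: successors {c, g}; □p there: c:T, g:T. ✓
g: successors {d, h}; □p there: d:T, h:T. ✓
h: no successors, so □□p holds vacuously. ✓
That's 7 of 8 worlds, so 7/8.

7/8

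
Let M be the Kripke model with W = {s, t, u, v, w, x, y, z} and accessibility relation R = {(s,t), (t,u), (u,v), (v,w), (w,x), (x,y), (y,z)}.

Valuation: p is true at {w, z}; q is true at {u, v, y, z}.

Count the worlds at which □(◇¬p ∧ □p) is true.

1

s: successors {t}; ◇¬p ∧ □p there: t:F. ✗
t: successors {u}; ◇¬p ∧ □p there: u:F. ✗
u: successors {v}; ◇¬p ∧ □p there: v:F. ✗
v: successors {w}; ◇¬p ∧ □p there: w:F. ✗
w: successors {x}; ◇¬p ∧ □p there: x:F. ✗
x: successors {y}; ◇¬p ∧ □p there: y:F. ✗
y: successors {z}; ◇¬p ∧ □p there: z:F. ✗
z: no successors, so □(◇¬p ∧ □p) holds vacuously. ✓
Satisfying worlds: {z}.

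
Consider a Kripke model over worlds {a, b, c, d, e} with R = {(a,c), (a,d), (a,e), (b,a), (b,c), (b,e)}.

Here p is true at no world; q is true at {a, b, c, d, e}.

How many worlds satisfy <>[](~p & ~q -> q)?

a: successors {c, d, e}; [](~p & ~q -> q) there: c:T, d:T, e:T. ✓
b: successors {a, c, e}; [](~p & ~q -> q) there: a:T, c:T, e:T. ✓
c: no successors, so <>[](~p & ~q -> q) fails. ✗
d: no successors, so <>[](~p & ~q -> q) fails. ✗
e: no successors, so <>[](~p & ~q -> q) fails. ✗
Satisfying worlds: {a, b}.

2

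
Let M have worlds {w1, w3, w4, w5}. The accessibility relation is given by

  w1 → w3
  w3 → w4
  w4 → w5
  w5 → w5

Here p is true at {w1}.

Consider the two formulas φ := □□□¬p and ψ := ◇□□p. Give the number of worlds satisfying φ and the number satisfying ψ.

For □□□¬p:
w1: successors {w3}; □□¬p there: w3:T. ✓
w3: successors {w4}; □□¬p there: w4:T. ✓
w4: successors {w5}; □□¬p there: w5:T. ✓
w5: successors {w5}; □□¬p there: w5:T. ✓
— 4 worlds.
For ◇□□p:
w1: successors {w3}; □□p there: w3:F. ✗
w3: successors {w4}; □□p there: w4:F. ✗
w4: successors {w5}; □□p there: w5:F. ✗
w5: successors {w5}; □□p there: w5:F. ✗
— 0 worlds.

4 and 0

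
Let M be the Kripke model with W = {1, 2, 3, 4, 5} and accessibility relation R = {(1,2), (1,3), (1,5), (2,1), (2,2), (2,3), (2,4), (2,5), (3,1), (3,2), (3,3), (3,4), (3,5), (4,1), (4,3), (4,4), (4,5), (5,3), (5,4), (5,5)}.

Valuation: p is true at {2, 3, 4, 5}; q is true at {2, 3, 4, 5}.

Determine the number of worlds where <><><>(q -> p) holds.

5

1: successors {2, 3, 5}; <><>(q -> p) there: 2:T, 3:T, 5:T. ✓
2: successors {1, 2, 3, 4, 5}; <><>(q -> p) there: 1:T, 2:T, 3:T, 4:T, 5:T. ✓
3: successors {1, 2, 3, 4, 5}; <><>(q -> p) there: 1:T, 2:T, 3:T, 4:T, 5:T. ✓
4: successors {1, 3, 4, 5}; <><>(q -> p) there: 1:T, 3:T, 4:T, 5:T. ✓
5: successors {3, 4, 5}; <><>(q -> p) there: 3:T, 4:T, 5:T. ✓
Satisfying worlds: {1, 2, 3, 4, 5}.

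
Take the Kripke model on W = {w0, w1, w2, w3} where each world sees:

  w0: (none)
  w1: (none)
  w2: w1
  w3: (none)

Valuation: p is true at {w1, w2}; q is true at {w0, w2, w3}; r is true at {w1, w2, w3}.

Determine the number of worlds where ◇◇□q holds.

w0: no successors, so ◇◇□q fails. ✗
w1: no successors, so ◇◇□q fails. ✗
w2: successors {w1}; ◇□q there: w1:F. ✗
w3: no successors, so ◇◇□q fails. ✗
Satisfying worlds: ∅.

0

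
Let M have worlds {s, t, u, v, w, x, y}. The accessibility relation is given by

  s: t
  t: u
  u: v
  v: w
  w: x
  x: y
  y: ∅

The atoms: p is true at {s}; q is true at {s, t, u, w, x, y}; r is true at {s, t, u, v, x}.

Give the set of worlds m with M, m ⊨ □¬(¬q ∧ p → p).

{y}

s: successors {t}; ¬(¬q ∧ p → p) there: t:F. ✗
t: successors {u}; ¬(¬q ∧ p → p) there: u:F. ✗
u: successors {v}; ¬(¬q ∧ p → p) there: v:F. ✗
v: successors {w}; ¬(¬q ∧ p → p) there: w:F. ✗
w: successors {x}; ¬(¬q ∧ p → p) there: x:F. ✗
x: successors {y}; ¬(¬q ∧ p → p) there: y:F. ✗
y: no successors, so □¬(¬q ∧ p → p) holds vacuously. ✓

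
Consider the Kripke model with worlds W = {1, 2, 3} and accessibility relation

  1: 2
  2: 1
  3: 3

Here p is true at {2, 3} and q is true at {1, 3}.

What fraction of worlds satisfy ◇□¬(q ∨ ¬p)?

1: successors {2}; □¬(q ∨ ¬p) there: 2:F. ✗
2: successors {1}; □¬(q ∨ ¬p) there: 1:T. ✓
3: successors {3}; □¬(q ∨ ¬p) there: 3:F. ✗
That's 1 of 3 worlds, so 1/3.

1/3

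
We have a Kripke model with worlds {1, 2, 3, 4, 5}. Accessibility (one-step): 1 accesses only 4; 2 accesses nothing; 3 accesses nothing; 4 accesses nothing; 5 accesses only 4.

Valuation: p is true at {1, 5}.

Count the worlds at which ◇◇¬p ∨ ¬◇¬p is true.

3

1: ◇◇¬p is F, ¬◇¬p is F. ✗
2: ◇◇¬p is F, ¬◇¬p is T. ✓
3: ◇◇¬p is F, ¬◇¬p is T. ✓
4: ◇◇¬p is F, ¬◇¬p is T. ✓
5: ◇◇¬p is F, ¬◇¬p is F. ✗
Satisfying worlds: {2, 3, 4}.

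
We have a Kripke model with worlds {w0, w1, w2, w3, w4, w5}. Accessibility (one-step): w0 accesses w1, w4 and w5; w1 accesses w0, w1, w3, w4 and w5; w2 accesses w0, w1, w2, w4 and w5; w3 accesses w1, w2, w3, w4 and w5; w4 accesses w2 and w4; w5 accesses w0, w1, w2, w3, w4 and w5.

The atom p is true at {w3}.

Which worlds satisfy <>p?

{w1, w3, w5}

w0: successors {w1, w4, w5}; p there: w1:F, w4:F, w5:F. ✗
w1: successors {w0, w1, w3, w4, w5}; p there: w0:F, w1:F, w3:T, w4:F, w5:F. ✓
w2: successors {w0, w1, w2, w4, w5}; p there: w0:F, w1:F, w2:F, w4:F, w5:F. ✗
w3: successors {w1, w2, w3, w4, w5}; p there: w1:F, w2:F, w3:T, w4:F, w5:F. ✓
w4: successors {w2, w4}; p there: w2:F, w4:F. ✗
w5: successors {w0, w1, w2, w3, w4, w5}; p there: w0:F, w1:F, w2:F, w3:T, w4:F, w5:F. ✓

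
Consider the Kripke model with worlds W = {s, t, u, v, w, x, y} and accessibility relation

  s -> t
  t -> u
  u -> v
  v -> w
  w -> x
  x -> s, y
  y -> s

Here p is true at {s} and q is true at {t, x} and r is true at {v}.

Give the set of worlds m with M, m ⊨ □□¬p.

{s, t, u, v, y}

s: successors {t}; □¬p there: t:T. ✓
t: successors {u}; □¬p there: u:T. ✓
u: successors {v}; □¬p there: v:T. ✓
v: successors {w}; □¬p there: w:T. ✓
w: successors {x}; □¬p there: x:F. ✗
x: successors {s, y}; □¬p there: s:T, y:F. ✗
y: successors {s}; □¬p there: s:T. ✓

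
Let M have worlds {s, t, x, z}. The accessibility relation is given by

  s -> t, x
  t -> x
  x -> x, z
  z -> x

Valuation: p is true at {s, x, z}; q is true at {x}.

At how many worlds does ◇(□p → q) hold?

4

s: successors {t, x}; □p → q there: t:F, x:T. ✓
t: successors {x}; □p → q there: x:T. ✓
x: successors {x, z}; □p → q there: x:T, z:F. ✓
z: successors {x}; □p → q there: x:T. ✓
Satisfying worlds: {s, t, x, z}.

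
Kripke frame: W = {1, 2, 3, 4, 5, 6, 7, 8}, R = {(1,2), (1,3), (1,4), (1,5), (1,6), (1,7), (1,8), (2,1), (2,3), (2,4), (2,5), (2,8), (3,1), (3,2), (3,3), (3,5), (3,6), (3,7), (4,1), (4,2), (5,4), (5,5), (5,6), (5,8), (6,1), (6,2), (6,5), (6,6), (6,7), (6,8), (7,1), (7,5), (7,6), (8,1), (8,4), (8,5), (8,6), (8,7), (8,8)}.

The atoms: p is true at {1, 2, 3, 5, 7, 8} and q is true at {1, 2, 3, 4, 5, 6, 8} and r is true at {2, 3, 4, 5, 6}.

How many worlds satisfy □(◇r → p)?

1: successors {2, 3, 4, 5, 6, 7, 8}; ◇r → p there: 2:T, 3:T, 4:F, 5:T, 6:F, 7:T, 8:T. ✗
2: successors {1, 3, 4, 5, 8}; ◇r → p there: 1:T, 3:T, 4:F, 5:T, 8:T. ✗
3: successors {1, 2, 3, 5, 6, 7}; ◇r → p there: 1:T, 2:T, 3:T, 5:T, 6:F, 7:T. ✗
4: successors {1, 2}; ◇r → p there: 1:T, 2:T. ✓
5: successors {4, 5, 6, 8}; ◇r → p there: 4:F, 5:T, 6:F, 8:T. ✗
6: successors {1, 2, 5, 6, 7, 8}; ◇r → p there: 1:T, 2:T, 5:T, 6:F, 7:T, 8:T. ✗
7: successors {1, 5, 6}; ◇r → p there: 1:T, 5:T, 6:F. ✗
8: successors {1, 4, 5, 6, 7, 8}; ◇r → p there: 1:T, 4:F, 5:T, 6:F, 7:T, 8:T. ✗
Satisfying worlds: {4}.

1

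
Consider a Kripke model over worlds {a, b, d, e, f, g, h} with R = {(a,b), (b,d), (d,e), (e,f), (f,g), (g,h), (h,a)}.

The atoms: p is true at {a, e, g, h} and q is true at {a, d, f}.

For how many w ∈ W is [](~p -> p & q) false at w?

a: successors {b}; ~p -> p & q there: b:F. ✗
b: successors {d}; ~p -> p & q there: d:F. ✗
d: successors {e}; ~p -> p & q there: e:T. ✓
e: successors {f}; ~p -> p & q there: f:F. ✗
f: successors {g}; ~p -> p & q there: g:T. ✓
g: successors {h}; ~p -> p & q there: h:T. ✓
h: successors {a}; ~p -> p & q there: a:T. ✓
Satisfying worlds: {d, f, g, h}.
So [](~p -> p & q) fails at the other 3 worlds.

3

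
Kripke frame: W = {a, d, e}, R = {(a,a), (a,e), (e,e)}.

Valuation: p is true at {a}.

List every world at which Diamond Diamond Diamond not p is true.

{a, e}

a: successors {a, e}; Diamond Diamond not p there: a:T, e:T. ✓
d: no successors, so Diamond Diamond Diamond not p fails. ✗
e: successors {e}; Diamond Diamond not p there: e:T. ✓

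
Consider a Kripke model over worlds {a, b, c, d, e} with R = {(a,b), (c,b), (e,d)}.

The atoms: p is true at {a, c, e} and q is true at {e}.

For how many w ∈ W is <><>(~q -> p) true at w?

a: successors {b}; <>(~q -> p) there: b:F. ✗
b: no successors, so <><>(~q -> p) fails. ✗
c: successors {b}; <>(~q -> p) there: b:F. ✗
d: no successors, so <><>(~q -> p) fails. ✗
e: successors {d}; <>(~q -> p) there: d:F. ✗
Satisfying worlds: ∅.

0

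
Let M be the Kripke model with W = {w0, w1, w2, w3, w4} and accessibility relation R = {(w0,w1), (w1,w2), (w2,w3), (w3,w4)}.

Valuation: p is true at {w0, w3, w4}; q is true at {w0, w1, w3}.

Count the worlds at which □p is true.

w0: successors {w1}; p there: w1:F. ✗
w1: successors {w2}; p there: w2:F. ✗
w2: successors {w3}; p there: w3:T. ✓
w3: successors {w4}; p there: w4:T. ✓
w4: no successors, so □p holds vacuously. ✓
Satisfying worlds: {w2, w3, w4}.

3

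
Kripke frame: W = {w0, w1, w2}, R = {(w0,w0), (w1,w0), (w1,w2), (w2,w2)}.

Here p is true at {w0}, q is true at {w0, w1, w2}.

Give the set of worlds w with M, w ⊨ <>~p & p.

∅

w0: <>~p is F, p is T. ✗
w1: <>~p is T, p is F. ✗
w2: <>~p is T, p is F. ✗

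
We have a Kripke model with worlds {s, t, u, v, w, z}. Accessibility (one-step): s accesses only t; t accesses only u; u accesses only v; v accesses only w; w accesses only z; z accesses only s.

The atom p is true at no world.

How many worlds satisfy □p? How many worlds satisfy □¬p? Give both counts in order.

0 and 6

For □p:
s: successors {t}; p there: t:F. ✗
t: successors {u}; p there: u:F. ✗
u: successors {v}; p there: v:F. ✗
v: successors {w}; p there: w:F. ✗
w: successors {z}; p there: z:F. ✗
z: successors {s}; p there: s:F. ✗
— 0 worlds.
For □¬p:
s: successors {t}; ¬p there: t:T. ✓
t: successors {u}; ¬p there: u:T. ✓
u: successors {v}; ¬p there: v:T. ✓
v: successors {w}; ¬p there: w:T. ✓
w: successors {z}; ¬p there: z:T. ✓
z: successors {s}; ¬p there: s:T. ✓
— 6 worlds.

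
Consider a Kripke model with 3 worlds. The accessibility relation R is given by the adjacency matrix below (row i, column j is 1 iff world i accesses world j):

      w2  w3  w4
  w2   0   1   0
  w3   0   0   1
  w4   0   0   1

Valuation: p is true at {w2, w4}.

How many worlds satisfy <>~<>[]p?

0

w2: successors {w3}; ~<>[]p there: w3:F. ✗
w3: successors {w4}; ~<>[]p there: w4:F. ✗
w4: successors {w4}; ~<>[]p there: w4:F. ✗
Satisfying worlds: ∅.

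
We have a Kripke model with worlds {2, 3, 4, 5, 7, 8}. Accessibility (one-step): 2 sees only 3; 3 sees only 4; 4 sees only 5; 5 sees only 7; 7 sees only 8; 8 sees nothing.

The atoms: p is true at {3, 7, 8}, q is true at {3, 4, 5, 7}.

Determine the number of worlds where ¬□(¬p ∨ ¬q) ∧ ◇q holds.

2: ¬□(¬p ∨ ¬q) is T, ◇q is T. ✓
3: ¬□(¬p ∨ ¬q) is F, ◇q is T. ✗
4: ¬□(¬p ∨ ¬q) is F, ◇q is T. ✗
5: ¬□(¬p ∨ ¬q) is T, ◇q is T. ✓
7: ¬□(¬p ∨ ¬q) is F, ◇q is F. ✗
8: ¬□(¬p ∨ ¬q) is F, ◇q is F. ✗
Satisfying worlds: {2, 5}.

2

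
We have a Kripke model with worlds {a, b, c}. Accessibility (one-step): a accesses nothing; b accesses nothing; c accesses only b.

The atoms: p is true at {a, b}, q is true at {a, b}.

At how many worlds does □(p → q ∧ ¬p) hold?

a: no successors, so □(p → q ∧ ¬p) holds vacuously. ✓
b: no successors, so □(p → q ∧ ¬p) holds vacuously. ✓
c: successors {b}; p → q ∧ ¬p there: b:F. ✗
Satisfying worlds: {a, b}.

2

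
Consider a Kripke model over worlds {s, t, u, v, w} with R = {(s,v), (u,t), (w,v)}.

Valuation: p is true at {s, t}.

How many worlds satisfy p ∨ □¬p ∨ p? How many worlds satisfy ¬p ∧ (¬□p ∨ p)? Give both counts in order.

4 and 1

For p ∨ □¬p ∨ p:
s: p ∨ □¬p is T, p is T. ✓
t: p ∨ □¬p is T, p is T. ✓
u: p ∨ □¬p is F, p is F. ✗
v: p ∨ □¬p is T, p is F. ✓
w: p ∨ □¬p is T, p is F. ✓
— 4 worlds.
For ¬p ∧ (¬□p ∨ p):
s: ¬p is F, ¬□p ∨ p is T. ✗
t: ¬p is F, ¬□p ∨ p is T. ✗
u: ¬p is T, ¬□p ∨ p is F. ✗
v: ¬p is T, ¬□p ∨ p is F. ✗
w: ¬p is T, ¬□p ∨ p is T. ✓
— 1 world.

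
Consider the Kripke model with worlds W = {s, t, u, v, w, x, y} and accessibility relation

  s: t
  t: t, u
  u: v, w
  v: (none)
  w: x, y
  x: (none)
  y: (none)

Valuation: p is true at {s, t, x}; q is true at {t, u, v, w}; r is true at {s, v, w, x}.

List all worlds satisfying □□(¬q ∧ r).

{v, w, x, y}

s: successors {t}; □(¬q ∧ r) there: t:F. ✗
t: successors {t, u}; □(¬q ∧ r) there: t:F, u:F. ✗
u: successors {v, w}; □(¬q ∧ r) there: v:T, w:F. ✗
v: no successors, so □□(¬q ∧ r) holds vacuously. ✓
w: successors {x, y}; □(¬q ∧ r) there: x:T, y:T. ✓
x: no successors, so □□(¬q ∧ r) holds vacuously. ✓
y: no successors, so □□(¬q ∧ r) holds vacuously. ✓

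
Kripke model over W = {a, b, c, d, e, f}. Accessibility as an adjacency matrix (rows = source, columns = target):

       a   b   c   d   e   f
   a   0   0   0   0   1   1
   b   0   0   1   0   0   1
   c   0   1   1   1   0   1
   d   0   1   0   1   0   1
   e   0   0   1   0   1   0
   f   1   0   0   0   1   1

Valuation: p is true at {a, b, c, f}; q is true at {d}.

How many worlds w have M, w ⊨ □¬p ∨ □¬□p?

a: □¬p is F, □¬□p is T. ✓
b: □¬p is F, □¬□p is T. ✓
c: □¬p is F, □¬□p is F. ✗
d: □¬p is F, □¬□p is F. ✗
e: □¬p is F, □¬□p is T. ✓
f: □¬p is F, □¬□p is T. ✓
Satisfying worlds: {a, b, e, f}.

4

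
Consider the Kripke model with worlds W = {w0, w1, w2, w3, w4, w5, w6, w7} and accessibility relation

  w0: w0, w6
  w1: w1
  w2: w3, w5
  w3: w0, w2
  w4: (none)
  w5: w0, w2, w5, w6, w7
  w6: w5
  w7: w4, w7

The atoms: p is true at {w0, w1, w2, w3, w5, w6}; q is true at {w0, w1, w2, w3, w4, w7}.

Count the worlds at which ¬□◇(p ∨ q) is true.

w0: □◇(p ∨ q) is T. ✗
w1: □◇(p ∨ q) is T. ✗
w2: □◇(p ∨ q) is T. ✗
w3: □◇(p ∨ q) is T. ✗
w4: □◇(p ∨ q) is T. ✗
w5: □◇(p ∨ q) is T. ✗
w6: □◇(p ∨ q) is T. ✗
w7: □◇(p ∨ q) is F. ✓
Satisfying worlds: {w7}.

1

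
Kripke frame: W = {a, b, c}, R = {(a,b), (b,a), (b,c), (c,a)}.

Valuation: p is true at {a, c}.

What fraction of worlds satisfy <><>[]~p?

2/3

a: successors {b}; <>[]~p there: b:T. ✓
b: successors {a, c}; <>[]~p there: a:F, c:T. ✓
c: successors {a}; <>[]~p there: a:F. ✗
That's 2 of 3 worlds, so 2/3.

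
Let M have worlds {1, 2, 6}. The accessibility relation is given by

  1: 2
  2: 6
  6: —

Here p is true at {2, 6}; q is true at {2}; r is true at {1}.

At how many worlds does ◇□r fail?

2

1: successors {2}; □r there: 2:F. ✗
2: successors {6}; □r there: 6:T. ✓
6: no successors, so ◇□r fails. ✗
Satisfying worlds: {2}.
So ◇□r fails at the other 2 worlds.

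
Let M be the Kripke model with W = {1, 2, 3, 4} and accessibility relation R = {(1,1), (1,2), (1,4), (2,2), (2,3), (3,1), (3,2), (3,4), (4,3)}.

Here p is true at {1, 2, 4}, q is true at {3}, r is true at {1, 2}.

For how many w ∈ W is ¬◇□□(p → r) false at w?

0

1: ◇□□(p → r) is F. ✓
2: ◇□□(p → r) is F. ✓
3: ◇□□(p → r) is F. ✓
4: ◇□□(p → r) is F. ✓
Satisfying worlds: {1, 2, 3, 4}.
So ¬◇□□(p → r) fails at the other 0 worlds.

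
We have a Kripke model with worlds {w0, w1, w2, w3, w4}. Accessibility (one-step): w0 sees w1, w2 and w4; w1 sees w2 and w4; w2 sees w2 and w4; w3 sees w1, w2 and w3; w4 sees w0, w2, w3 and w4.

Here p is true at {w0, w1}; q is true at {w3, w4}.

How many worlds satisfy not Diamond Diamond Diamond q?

0

w0: Diamond Diamond Diamond q is T. ✗
w1: Diamond Diamond Diamond q is T. ✗
w2: Diamond Diamond Diamond q is T. ✗
w3: Diamond Diamond Diamond q is T. ✗
w4: Diamond Diamond Diamond q is T. ✗
Satisfying worlds: ∅.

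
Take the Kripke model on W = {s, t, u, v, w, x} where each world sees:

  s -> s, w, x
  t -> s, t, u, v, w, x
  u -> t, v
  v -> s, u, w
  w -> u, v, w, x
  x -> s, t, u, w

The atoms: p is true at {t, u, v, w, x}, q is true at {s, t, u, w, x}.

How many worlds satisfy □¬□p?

1

s: successors {s, w, x}; ¬□p there: s:T, w:F, x:T. ✗
t: successors {s, t, u, v, w, x}; ¬□p there: s:T, t:T, u:F, v:T, w:F, x:T. ✗
u: successors {t, v}; ¬□p there: t:T, v:T. ✓
v: successors {s, u, w}; ¬□p there: s:T, u:F, w:F. ✗
w: successors {u, v, w, x}; ¬□p there: u:F, v:T, w:F, x:T. ✗
x: successors {s, t, u, w}; ¬□p there: s:T, t:T, u:F, w:F. ✗
Satisfying worlds: {u}.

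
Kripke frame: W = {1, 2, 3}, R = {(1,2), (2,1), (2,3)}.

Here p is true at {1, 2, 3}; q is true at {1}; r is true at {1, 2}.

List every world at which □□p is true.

1: successors {2}; □p there: 2:T. ✓
2: successors {1, 3}; □p there: 1:T, 3:T. ✓
3: no successors, so □□p holds vacuously. ✓

{1, 2, 3}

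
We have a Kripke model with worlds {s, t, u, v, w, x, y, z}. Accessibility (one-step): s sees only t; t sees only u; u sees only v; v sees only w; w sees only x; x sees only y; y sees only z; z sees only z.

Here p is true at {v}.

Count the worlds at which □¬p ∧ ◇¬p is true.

s: □¬p is T, ◇¬p is T. ✓
t: □¬p is T, ◇¬p is T. ✓
u: □¬p is F, ◇¬p is F. ✗
v: □¬p is T, ◇¬p is T. ✓
w: □¬p is T, ◇¬p is T. ✓
x: □¬p is T, ◇¬p is T. ✓
y: □¬p is T, ◇¬p is T. ✓
z: □¬p is T, ◇¬p is T. ✓
Satisfying worlds: {s, t, v, w, x, y, z}.

7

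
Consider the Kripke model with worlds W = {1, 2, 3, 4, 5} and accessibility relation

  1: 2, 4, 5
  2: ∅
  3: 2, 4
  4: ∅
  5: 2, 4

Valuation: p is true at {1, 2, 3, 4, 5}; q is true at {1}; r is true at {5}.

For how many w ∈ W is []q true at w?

1: successors {2, 4, 5}; q there: 2:F, 4:F, 5:F. ✗
2: no successors, so []q holds vacuously. ✓
3: successors {2, 4}; q there: 2:F, 4:F. ✗
4: no successors, so []q holds vacuously. ✓
5: successors {2, 4}; q there: 2:F, 4:F. ✗
Satisfying worlds: {2, 4}.

2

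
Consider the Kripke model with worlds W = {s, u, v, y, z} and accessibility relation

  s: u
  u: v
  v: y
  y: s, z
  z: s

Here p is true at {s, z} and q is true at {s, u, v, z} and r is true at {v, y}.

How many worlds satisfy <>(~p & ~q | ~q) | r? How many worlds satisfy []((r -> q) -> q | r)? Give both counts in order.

2 and 5

For <>(~p & ~q | ~q) | r:
s: <>(~p & ~q | ~q) is F, r is F. ✗
u: <>(~p & ~q | ~q) is F, r is F. ✗
v: <>(~p & ~q | ~q) is T, r is T. ✓
y: <>(~p & ~q | ~q) is F, r is T. ✓
z: <>(~p & ~q | ~q) is F, r is F. ✗
— 2 worlds.
For []((r -> q) -> q | r):
s: successors {u}; (r -> q) -> q | r there: u:T. ✓
u: successors {v}; (r -> q) -> q | r there: v:T. ✓
v: successors {y}; (r -> q) -> q | r there: y:T. ✓
y: successors {s, z}; (r -> q) -> q | r there: s:T, z:T. ✓
z: successors {s}; (r -> q) -> q | r there: s:T. ✓
— 5 worlds.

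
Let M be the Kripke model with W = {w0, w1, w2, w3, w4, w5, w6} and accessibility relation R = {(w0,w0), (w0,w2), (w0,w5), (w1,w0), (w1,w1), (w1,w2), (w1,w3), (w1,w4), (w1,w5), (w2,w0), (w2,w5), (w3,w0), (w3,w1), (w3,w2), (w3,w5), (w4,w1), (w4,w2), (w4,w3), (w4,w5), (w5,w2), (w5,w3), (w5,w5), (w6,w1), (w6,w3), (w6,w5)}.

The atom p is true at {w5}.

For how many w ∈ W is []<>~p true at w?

w0: successors {w0, w2, w5}; <>~p there: w0:T, w2:T, w5:T. ✓
w1: successors {w0, w1, w2, w3, w4, w5}; <>~p there: w0:T, w1:T, w2:T, w3:T, w4:T, w5:T. ✓
w2: successors {w0, w5}; <>~p there: w0:T, w5:T. ✓
w3: successors {w0, w1, w2, w5}; <>~p there: w0:T, w1:T, w2:T, w5:T. ✓
w4: successors {w1, w2, w3, w5}; <>~p there: w1:T, w2:T, w3:T, w5:T. ✓
w5: successors {w2, w3, w5}; <>~p there: w2:T, w3:T, w5:T. ✓
w6: successors {w1, w3, w5}; <>~p there: w1:T, w3:T, w5:T. ✓
Satisfying worlds: {w0, w1, w2, w3, w4, w5, w6}.

7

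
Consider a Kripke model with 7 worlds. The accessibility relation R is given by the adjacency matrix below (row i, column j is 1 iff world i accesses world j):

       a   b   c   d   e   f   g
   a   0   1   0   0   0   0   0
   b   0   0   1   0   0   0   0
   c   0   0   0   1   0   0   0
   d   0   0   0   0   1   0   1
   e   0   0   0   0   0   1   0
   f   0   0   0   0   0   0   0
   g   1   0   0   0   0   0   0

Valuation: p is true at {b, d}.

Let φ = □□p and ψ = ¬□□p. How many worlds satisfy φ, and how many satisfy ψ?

4 and 3

For □□p:
a: successors {b}; □p there: b:F. ✗
b: successors {c}; □p there: c:T. ✓
c: successors {d}; □p there: d:F. ✗
d: successors {e, g}; □p there: e:F, g:F. ✗
e: successors {f}; □p there: f:T. ✓
f: no successors, so □□p holds vacuously. ✓
g: successors {a}; □p there: a:T. ✓
— 4 worlds.
For ¬□□p:
a: □□p is F. ✓
b: □□p is T. ✗
c: □□p is F. ✓
d: □□p is F. ✓
e: □□p is T. ✗
f: □□p is T. ✗
g: □□p is T. ✗
— 3 worlds.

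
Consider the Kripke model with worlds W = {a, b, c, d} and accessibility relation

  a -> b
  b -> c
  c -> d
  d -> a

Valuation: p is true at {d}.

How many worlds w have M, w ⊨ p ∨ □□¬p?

a: p is F, □□¬p is T. ✓
b: p is F, □□¬p is F. ✗
c: p is F, □□¬p is T. ✓
d: p is T, □□¬p is T. ✓
Satisfying worlds: {a, c, d}.

3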